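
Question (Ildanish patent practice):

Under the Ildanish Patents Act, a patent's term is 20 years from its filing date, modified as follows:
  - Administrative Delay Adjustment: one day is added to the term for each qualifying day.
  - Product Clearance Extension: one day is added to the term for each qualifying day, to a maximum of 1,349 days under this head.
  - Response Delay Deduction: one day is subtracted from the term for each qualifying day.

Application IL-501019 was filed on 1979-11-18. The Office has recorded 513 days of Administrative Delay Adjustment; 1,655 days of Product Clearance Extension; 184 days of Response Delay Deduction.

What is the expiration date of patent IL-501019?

June 22, 2004

Base term: filing date + 20 years → 18 November 1999.
Administrative Delay Adjustment: +513 days → 14 April 2001.
Product Clearance Extension: 1655 days claimed exceeds the 1349-day cap, so +1349 days → 23 December 2004.
Response Delay Deduction: −184 days → 22 June 2004.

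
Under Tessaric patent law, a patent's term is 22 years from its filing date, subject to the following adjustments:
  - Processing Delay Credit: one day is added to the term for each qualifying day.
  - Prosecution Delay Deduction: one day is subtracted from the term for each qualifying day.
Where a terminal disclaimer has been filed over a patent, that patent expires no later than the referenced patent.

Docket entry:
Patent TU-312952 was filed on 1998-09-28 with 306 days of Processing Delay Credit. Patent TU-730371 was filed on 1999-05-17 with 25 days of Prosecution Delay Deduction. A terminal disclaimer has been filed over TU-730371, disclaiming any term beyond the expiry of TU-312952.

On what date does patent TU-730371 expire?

Natural term of TU-730371:
  Base: filing + 22 years → 17 May 2021.
  Prosecution Delay Deduction: −25 days → 22 April 2021.
Expiry of referenced patent TU-312952:
  Base: filing + 22 years → 28 September 2020.
  Processing Delay Credit: +306 days → 31 July 2021.
Terminal disclaimer: TU-730371 expires on the earlier of 22 April 2021 and 31 July 2021.

April 22, 2021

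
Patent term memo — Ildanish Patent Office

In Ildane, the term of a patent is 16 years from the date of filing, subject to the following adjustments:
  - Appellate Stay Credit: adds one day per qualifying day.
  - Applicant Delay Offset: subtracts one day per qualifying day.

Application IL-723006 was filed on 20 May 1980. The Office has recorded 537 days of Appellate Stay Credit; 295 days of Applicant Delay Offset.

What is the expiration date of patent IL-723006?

January 17, 1997

Base term: filing date + 16 years → 20 May 1996.
Appellate Stay Credit: +537 days → 8 November 1997.
Applicant Delay Offset: −295 days → 17 January 1997.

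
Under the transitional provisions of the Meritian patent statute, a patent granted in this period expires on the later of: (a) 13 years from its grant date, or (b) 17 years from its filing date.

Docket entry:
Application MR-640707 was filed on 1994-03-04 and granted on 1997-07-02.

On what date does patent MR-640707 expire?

2011-03-04

(a) grant + 13 years → 2 July 2010.
(b) filing + 17 years → 4 March 2011.
Later of the two: 4 March 2011.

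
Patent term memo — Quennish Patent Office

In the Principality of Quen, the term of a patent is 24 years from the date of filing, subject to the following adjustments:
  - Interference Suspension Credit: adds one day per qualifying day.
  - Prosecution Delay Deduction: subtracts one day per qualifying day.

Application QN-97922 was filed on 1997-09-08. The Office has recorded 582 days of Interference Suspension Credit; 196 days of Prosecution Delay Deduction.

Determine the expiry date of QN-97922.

Base term: filing date + 24 years → 8 September 2021.
Interference Suspension Credit: +582 days → 13 April 2023.
Prosecution Delay Deduction: −196 days → 29 September 2022.

2022-09-29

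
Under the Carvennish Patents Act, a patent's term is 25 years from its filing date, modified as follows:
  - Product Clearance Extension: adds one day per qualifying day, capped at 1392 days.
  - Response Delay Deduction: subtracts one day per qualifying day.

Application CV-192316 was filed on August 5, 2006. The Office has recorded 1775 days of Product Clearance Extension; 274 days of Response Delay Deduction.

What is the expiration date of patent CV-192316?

Base term: filing date + 25 years → 5 August 2031.
Product Clearance Extension: 1775 days claimed exceeds the 1392-day cap, so +1392 days → 28 May 2035.
Response Delay Deduction: −274 days → 27 August 2034.

August 27, 2034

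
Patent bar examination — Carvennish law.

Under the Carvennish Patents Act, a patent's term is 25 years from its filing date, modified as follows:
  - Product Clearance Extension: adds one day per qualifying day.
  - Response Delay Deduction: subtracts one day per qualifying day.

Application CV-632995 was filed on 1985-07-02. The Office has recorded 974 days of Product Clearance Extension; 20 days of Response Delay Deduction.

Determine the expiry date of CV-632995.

Base term: filing date + 25 years → 2 July 2010.
Product Clearance Extension: +974 days → 2 March 2013.
Response Delay Deduction: −20 days → 10 February 2013.

2013-02-10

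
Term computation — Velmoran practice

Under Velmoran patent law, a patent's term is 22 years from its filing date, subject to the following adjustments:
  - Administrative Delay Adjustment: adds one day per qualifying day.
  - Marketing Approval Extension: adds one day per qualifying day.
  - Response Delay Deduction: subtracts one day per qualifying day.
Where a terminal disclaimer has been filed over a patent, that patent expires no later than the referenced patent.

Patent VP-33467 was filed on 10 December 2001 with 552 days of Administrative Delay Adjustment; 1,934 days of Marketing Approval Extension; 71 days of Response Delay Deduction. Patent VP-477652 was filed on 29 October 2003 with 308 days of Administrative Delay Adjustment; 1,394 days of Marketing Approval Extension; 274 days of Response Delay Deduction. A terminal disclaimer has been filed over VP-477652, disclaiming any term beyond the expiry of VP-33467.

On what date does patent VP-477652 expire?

2029-09-26

Natural term of VP-477652:
  Base: filing + 22 years → 29 October 2025.
  Administrative Delay Adjustment: +308 days → 2 September 2026.
  Marketing Approval Extension: +1394 days → 27 June 2030.
  Response Delay Deduction: −274 days → 26 September 2029.
Expiry of referenced patent VP-33467:
  Base: filing + 22 years → 10 December 2023.
  Administrative Delay Adjustment: +552 days → 14 June 2025.
  Marketing Approval Extension: +1934 days → 30 September 2030.
  Response Delay Deduction: −71 days → 21 July 2030.
Terminal disclaimer: VP-477652 expires on the earlier of 26 September 2029 and 21 July 2030.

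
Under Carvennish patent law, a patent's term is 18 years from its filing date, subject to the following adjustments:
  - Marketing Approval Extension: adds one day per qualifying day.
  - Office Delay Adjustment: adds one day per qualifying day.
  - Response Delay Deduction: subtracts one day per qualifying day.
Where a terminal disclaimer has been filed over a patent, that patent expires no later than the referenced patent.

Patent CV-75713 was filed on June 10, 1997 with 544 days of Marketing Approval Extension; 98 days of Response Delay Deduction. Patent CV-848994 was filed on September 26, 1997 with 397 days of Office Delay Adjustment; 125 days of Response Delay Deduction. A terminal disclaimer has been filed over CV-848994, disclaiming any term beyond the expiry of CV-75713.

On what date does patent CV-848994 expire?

Natural term of CV-848994:
  Base: filing + 18 years → 26 September 2015.
  Office Delay Adjustment: +397 days → 27 October 2016.
  Response Delay Deduction: −125 days → 24 June 2016.
Expiry of referenced patent CV-75713:
  Base: filing + 18 years → 10 June 2015.
  Marketing Approval Extension: +544 days → 5 December 2016.
  Response Delay Deduction: −98 days → 29 August 2016.
Terminal disclaimer: CV-848994 expires on the earlier of 24 June 2016 and 29 August 2016.

June 24, 2016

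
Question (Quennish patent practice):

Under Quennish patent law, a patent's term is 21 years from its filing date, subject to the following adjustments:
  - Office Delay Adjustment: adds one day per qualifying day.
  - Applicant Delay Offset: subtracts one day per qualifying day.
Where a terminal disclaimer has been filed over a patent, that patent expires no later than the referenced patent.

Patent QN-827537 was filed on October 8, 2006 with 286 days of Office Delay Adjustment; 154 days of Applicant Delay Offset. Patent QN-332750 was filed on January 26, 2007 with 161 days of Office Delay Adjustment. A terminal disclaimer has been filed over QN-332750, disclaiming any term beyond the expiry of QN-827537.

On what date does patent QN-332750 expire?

2028-02-17

Natural term of QN-332750:
  Base: filing + 21 years → 26 January 2028.
  Office Delay Adjustment: +161 days → 5 July 2028.
Expiry of referenced patent QN-827537:
  Base: filing + 21 years → 8 October 2027.
  Office Delay Adjustment: +286 days → 20 July 2028.
  Applicant Delay Offset: −154 days → 17 February 2028.
Terminal disclaimer: QN-332750 expires on the earlier of 5 July 2028 and 17 February 2028.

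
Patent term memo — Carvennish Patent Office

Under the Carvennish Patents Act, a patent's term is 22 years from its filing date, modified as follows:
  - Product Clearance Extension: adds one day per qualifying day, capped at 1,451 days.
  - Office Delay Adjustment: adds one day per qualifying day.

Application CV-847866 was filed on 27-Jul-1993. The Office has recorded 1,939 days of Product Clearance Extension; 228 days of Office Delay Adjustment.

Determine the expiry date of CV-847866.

Base term: filing date + 22 years → 27 July 2015.
Product Clearance Extension: 1939 days claimed exceeds the 1451-day cap, so +1451 days → 17 July 2019.
Office Delay Adjustment: +228 days → 1 March 2020.

2020-03-01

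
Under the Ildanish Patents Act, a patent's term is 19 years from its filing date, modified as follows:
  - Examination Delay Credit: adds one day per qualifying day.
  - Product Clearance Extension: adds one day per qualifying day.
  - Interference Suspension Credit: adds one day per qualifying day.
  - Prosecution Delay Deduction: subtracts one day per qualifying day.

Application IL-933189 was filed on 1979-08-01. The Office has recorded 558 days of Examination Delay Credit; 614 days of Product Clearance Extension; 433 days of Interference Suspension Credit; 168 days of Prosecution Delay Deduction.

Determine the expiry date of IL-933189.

2002-07-08

Base term: filing date + 19 years → 1 August 1998.
Examination Delay Credit: +558 days → 10 February 2000.
Product Clearance Extension: +614 days → 16 October 2001.
Interference Suspension Credit: +433 days → 23 December 2002.
Prosecution Delay Deduction: −168 days → 8 July 2002.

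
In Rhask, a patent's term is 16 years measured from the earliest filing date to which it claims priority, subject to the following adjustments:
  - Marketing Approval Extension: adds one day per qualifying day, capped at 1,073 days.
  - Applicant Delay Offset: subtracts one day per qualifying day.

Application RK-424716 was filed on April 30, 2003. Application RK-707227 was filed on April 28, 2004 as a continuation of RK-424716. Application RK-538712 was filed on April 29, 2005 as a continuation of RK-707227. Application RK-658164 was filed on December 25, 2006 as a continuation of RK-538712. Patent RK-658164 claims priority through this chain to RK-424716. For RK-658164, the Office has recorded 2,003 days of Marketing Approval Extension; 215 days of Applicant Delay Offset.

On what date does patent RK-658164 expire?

Earliest priority filing: 30 April 2003.
Base term: 30 April 2003 + 16 years → 30 April 2019.
Marketing Approval Extension: 2003 days claimed exceeds the 1073-day cap, so +1073 days → 7 April 2022.
Applicant Delay Offset: −215 days → 4 September 2021.

2021-09-04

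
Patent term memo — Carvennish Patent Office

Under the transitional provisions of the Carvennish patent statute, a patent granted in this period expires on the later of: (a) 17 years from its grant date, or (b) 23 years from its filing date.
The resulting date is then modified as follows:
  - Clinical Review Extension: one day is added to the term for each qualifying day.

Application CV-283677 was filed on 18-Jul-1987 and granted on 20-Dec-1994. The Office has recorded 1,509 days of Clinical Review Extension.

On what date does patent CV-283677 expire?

(a) grant + 17 years → 20 December 2011.
(b) filing + 23 years → 18 July 2010.
Later of the two: 20 December 2011.
Clinical Review Extension: +1509 days → 6 February 2016.

February 6, 2016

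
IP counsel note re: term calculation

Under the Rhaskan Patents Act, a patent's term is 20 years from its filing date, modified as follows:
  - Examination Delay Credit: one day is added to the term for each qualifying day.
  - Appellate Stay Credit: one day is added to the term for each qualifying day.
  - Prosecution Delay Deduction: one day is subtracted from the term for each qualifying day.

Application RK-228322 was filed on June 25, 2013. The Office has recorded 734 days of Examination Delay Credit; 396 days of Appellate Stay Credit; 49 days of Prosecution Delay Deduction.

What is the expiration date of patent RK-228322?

2036-06-10

Base term: filing date + 20 years → 25 June 2033.
Examination Delay Credit: +734 days → 29 June 2035.
Appellate Stay Credit: +396 days → 29 July 2036.
Prosecution Delay Deduction: −49 days → 10 June 2036.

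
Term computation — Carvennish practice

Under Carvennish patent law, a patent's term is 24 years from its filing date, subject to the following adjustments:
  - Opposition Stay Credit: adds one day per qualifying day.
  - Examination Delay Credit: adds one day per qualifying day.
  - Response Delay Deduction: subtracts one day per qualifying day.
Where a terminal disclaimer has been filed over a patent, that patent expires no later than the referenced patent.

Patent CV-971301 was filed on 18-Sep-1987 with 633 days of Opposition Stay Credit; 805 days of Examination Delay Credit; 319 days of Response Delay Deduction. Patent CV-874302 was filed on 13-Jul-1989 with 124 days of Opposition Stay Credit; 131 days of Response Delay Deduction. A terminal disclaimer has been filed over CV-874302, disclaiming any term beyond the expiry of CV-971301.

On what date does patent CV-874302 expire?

July 6, 2013

Natural term of CV-874302:
  Base: filing + 24 years → 13 July 2013.
  Opposition Stay Credit: +124 days → 14 November 2013.
  Response Delay Deduction: −131 days → 6 July 2013.
Expiry of referenced patent CV-971301:
  Base: filing + 24 years → 18 September 2011.
  Opposition Stay Credit: +633 days → 12 June 2013.
  Examination Delay Credit: +805 days → 26 August 2015.
  Response Delay Deduction: −319 days → 11 October 2014.
Terminal disclaimer: CV-874302 expires on the earlier of 6 July 2013 and 11 October 2014.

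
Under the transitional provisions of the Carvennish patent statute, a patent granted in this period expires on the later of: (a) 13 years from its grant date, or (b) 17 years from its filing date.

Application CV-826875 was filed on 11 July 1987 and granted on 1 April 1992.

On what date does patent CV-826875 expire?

(a) grant + 13 years → 1 April 2005.
(b) filing + 17 years → 11 July 2004.
Later of the two: 1 April 2005.

April 1, 2005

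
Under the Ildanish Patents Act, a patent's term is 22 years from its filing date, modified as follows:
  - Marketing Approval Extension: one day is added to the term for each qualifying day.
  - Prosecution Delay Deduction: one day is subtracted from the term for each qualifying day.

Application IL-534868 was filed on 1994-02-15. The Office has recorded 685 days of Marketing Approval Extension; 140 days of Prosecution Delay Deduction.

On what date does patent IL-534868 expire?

2017-08-13

Base term: filing date + 22 years → 15 February 2016.
Marketing Approval Extension: +685 days → 31 December 2017.
Prosecution Delay Deduction: −140 days → 13 August 2017.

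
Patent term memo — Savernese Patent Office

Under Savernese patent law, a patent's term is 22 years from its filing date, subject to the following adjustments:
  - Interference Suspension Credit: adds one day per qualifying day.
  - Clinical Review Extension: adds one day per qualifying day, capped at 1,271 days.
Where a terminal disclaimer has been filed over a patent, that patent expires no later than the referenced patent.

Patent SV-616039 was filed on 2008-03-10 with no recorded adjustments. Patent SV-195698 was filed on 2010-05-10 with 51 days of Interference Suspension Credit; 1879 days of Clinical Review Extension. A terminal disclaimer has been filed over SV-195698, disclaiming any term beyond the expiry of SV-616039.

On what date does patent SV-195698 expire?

Natural term of SV-195698:
  Base: filing + 22 years → 10 May 2032.
  Interference Suspension Credit: +51 days → 30 June 2032.
  Clinical Review Extension: 1879 days claimed exceeds the 1271-day cap, so +1271 days → 23 December 2035.
Expiry of referenced patent SV-616039:
  Base: filing + 22 years → 10 March 2030.
Terminal disclaimer: SV-195698 expires on the earlier of 23 December 2035 and 10 March 2030.

2030-03-10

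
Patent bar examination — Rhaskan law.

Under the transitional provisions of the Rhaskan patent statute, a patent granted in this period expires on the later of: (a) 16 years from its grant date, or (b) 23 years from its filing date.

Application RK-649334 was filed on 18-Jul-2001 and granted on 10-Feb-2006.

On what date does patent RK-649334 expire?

(a) grant + 16 years → 10 February 2022.
(b) filing + 23 years → 18 July 2024.
Later of the two: 18 July 2024.

July 18, 2024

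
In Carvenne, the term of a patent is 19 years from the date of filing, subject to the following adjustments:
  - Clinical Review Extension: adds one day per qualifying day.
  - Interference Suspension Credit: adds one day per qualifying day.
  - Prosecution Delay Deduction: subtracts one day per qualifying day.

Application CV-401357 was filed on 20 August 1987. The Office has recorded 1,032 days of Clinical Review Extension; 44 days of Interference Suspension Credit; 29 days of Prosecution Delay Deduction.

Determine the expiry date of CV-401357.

Base term: filing date + 19 years → 20 August 2006.
Clinical Review Extension: +1032 days → 17 June 2009.
Interference Suspension Credit: +44 days → 31 July 2009.
Prosecution Delay Deduction: −29 days → 2 July 2009.

2009-07-02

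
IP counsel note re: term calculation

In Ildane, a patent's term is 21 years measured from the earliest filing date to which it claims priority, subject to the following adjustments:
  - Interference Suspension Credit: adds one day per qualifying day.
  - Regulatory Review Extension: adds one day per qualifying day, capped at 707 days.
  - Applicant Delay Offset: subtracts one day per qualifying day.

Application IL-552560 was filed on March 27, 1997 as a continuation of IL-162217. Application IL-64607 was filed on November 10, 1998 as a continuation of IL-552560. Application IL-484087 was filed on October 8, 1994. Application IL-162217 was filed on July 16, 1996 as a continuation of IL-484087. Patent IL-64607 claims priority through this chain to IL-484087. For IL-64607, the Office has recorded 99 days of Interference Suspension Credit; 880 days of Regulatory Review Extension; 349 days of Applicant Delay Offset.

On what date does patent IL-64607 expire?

Earliest priority filing: 8 October 1994.
Base term: 8 October 1994 + 21 years → 8 October 2015.
Interference Suspension Credit: +99 days → 15 January 2016.
Regulatory Review Extension: 880 days claimed exceeds the 707-day cap, so +707 days → 22 December 2017.
Applicant Delay Offset: −349 days → 7 January 2017.

January 7, 2017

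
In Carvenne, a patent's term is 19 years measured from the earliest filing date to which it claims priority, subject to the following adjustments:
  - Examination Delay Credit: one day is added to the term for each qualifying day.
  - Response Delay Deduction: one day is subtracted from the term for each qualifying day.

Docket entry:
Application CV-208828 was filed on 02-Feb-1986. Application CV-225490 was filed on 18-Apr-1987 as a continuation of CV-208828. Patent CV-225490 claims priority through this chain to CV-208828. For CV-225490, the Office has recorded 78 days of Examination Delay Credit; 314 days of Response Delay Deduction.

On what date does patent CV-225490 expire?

2004-06-11

Earliest priority filing: 2 February 1986.
Base term: 2 February 1986 + 19 years → 2 February 2005.
Examination Delay Credit: +78 days → 21 April 2005.
Response Delay Deduction: −314 days → 11 June 2004.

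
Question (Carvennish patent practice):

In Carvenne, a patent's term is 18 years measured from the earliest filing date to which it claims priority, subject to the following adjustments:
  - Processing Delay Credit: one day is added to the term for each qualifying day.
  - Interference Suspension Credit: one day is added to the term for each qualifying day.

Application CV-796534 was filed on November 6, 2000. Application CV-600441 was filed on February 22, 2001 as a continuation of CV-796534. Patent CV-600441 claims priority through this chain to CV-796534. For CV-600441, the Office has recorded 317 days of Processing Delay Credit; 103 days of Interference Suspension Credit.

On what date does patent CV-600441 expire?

December 31, 2019

Earliest priority filing: 6 November 2000.
Base term: 6 November 2000 + 18 years → 6 November 2018.
Processing Delay Credit: +317 days → 19 September 2019.
Interference Suspension Credit: +103 days → 31 December 2019.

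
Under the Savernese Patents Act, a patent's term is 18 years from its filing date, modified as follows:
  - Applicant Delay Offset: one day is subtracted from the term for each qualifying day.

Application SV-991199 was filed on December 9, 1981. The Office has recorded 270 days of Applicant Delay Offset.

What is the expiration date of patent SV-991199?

Base term: filing date + 18 years → 9 December 1999.
Applicant Delay Offset: −270 days → 14 March 1999.

March 14, 1999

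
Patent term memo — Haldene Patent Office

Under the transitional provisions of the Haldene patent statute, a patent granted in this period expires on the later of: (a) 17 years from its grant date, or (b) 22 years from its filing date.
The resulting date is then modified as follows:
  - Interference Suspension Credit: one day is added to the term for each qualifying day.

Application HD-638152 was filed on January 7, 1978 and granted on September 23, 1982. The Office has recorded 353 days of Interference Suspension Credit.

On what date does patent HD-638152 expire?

2000-12-25

(a) grant + 17 years → 23 September 1999.
(b) filing + 22 years → 7 January 2000.
Later of the two: 7 January 2000.
Interference Suspension Credit: +353 days → 25 December 2000.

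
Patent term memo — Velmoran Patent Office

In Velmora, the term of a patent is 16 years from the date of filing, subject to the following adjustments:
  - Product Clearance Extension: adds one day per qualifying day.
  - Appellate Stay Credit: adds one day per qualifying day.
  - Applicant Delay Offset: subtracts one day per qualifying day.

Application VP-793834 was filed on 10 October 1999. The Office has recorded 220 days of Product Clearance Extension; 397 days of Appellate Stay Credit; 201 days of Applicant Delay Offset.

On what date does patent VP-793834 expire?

November 29, 2016

Base term: filing date + 16 years → 10 October 2015.
Product Clearance Extension: +220 days → 17 May 2016.
Appellate Stay Credit: +397 days → 18 June 2017.
Applicant Delay Offset: −201 days → 29 November 2016.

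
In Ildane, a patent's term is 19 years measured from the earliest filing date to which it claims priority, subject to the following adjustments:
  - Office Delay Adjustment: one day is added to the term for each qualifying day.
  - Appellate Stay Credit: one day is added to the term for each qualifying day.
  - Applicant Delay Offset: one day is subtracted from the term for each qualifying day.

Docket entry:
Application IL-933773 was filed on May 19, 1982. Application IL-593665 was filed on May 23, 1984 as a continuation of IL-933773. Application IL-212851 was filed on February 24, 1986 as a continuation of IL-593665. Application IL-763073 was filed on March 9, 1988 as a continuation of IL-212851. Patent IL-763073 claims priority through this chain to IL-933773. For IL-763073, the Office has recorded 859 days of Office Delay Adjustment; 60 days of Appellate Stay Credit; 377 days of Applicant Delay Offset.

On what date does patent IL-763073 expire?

November 12, 2002

Earliest priority filing: 19 May 1982.
Base term: 19 May 1982 + 19 years → 19 May 2001.
Office Delay Adjustment: +859 days → 25 September 2003.
Appellate Stay Credit: +60 days → 24 November 2003.
Applicant Delay Offset: −377 days → 12 November 2002.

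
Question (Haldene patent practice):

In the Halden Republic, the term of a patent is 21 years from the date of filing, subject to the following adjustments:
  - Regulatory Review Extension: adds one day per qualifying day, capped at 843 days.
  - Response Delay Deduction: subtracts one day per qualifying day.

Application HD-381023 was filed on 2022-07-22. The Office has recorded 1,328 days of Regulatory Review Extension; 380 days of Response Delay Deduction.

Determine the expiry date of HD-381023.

2044-10-27

Base term: filing date + 21 years → 22 July 2043.
Regulatory Review Extension: 1328 days claimed exceeds the 843-day cap, so +843 days → 11 November 2045.
Response Delay Deduction: −380 days → 27 October 2044.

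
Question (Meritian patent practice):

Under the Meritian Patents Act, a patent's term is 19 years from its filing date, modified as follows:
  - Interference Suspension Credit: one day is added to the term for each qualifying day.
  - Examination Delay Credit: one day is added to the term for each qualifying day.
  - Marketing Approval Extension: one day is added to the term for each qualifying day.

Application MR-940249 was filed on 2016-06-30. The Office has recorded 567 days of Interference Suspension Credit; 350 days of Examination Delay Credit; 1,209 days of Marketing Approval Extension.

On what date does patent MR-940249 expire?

Base term: filing date + 19 years → 30 June 2035.
Interference Suspension Credit: +567 days → 17 January 2037.
Examination Delay Credit: +350 days → 2 January 2038.
Marketing Approval Extension: +1209 days → 25 April 2041.

April 25, 2041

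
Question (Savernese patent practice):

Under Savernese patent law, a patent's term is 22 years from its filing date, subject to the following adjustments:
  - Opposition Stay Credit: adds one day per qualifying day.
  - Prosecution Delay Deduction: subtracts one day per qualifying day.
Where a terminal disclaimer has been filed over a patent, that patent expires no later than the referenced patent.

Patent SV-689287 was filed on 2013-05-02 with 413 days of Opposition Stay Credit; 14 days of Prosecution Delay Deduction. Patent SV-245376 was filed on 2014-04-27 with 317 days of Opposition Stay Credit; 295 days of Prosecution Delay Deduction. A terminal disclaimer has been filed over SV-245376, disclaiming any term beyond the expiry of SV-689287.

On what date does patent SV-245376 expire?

Natural term of SV-245376:
  Base: filing + 22 years → 27 April 2036.
  Opposition Stay Credit: +317 days → 10 March 2037.
  Prosecution Delay Deduction: −295 days → 19 May 2036.
Expiry of referenced patent SV-689287:
  Base: filing + 22 years → 2 May 2035.
  Opposition Stay Credit: +413 days → 18 June 2036.
  Prosecution Delay Deduction: −14 days → 4 June 2036.
Terminal disclaimer: SV-245376 expires on the earlier of 19 May 2036 and 4 June 2036.

May 19, 2036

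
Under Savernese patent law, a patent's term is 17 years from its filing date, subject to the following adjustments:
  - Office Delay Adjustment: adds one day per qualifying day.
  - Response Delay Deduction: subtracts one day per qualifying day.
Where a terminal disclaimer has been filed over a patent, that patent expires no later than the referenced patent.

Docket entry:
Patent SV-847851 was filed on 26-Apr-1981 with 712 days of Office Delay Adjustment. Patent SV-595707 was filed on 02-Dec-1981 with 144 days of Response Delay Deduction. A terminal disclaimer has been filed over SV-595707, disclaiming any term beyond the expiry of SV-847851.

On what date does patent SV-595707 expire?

Natural term of SV-595707:
  Base: filing + 17 years → 2 December 1998.
  Response Delay Deduction: −144 days → 11 July 1998.
Expiry of referenced patent SV-847851:
  Base: filing + 17 years → 26 April 1998.
  Office Delay Adjustment: +712 days → 7 April 2000.
Terminal disclaimer: SV-595707 expires on the earlier of 11 July 1998 and 7 April 2000.

July 11, 1998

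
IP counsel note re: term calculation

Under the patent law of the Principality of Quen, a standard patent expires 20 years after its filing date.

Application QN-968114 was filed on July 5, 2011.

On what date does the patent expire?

Filing date + 20 years → 5 July 2031.

July 5, 2031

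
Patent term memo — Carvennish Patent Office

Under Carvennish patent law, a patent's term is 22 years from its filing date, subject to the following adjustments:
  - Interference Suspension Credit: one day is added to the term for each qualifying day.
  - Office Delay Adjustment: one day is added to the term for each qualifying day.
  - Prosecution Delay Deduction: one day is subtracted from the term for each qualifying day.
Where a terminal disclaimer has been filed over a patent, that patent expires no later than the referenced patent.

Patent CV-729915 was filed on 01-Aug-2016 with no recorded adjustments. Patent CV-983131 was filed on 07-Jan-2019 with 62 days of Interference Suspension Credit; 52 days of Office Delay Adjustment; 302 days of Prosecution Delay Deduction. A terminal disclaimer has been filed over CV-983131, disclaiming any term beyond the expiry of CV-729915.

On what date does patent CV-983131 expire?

Natural term of CV-983131:
  Base: filing + 22 years → 7 January 2041.
  Interference Suspension Credit: +62 days → 10 March 2041.
  Office Delay Adjustment: +52 days → 1 May 2041.
  Prosecution Delay Deduction: −302 days → 3 July 2040.
Expiry of referenced patent CV-729915:
  Base: filing + 22 years → 1 August 2038.
Terminal disclaimer: CV-983131 expires on the earlier of 3 July 2040 and 1 August 2038.

2038-08-01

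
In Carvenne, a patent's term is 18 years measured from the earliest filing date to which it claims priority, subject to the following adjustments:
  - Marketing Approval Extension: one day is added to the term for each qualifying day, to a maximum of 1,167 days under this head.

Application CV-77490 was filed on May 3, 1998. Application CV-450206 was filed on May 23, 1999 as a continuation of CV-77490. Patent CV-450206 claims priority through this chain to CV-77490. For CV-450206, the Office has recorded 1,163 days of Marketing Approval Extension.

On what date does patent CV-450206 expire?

2019-07-10

Earliest priority filing: 3 May 1998.
Base term: 3 May 1998 + 18 years → 3 May 2016.
Marketing Approval Extension: 1163 days (within the 1167-day cap) → +1163 days → 10 July 2019.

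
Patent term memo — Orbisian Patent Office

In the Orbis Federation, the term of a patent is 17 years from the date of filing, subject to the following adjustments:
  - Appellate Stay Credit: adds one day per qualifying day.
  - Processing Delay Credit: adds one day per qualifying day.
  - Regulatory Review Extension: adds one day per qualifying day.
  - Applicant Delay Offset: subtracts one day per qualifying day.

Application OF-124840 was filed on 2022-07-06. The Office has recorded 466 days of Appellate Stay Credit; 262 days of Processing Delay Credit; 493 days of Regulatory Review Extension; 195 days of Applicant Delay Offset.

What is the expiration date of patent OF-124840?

Base term: filing date + 17 years → 6 July 2039.
Appellate Stay Credit: +466 days → 14 October 2040.
Processing Delay Credit: +262 days → 3 July 2041.
Regulatory Review Extension: +493 days → 8 November 2042.
Applicant Delay Offset: −195 days → 27 April 2042.

April 27, 2042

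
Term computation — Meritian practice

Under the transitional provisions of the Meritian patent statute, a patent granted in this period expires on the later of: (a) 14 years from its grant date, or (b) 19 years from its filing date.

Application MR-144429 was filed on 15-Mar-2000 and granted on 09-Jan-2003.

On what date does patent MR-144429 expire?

(a) grant + 14 years → 9 January 2017.
(b) filing + 19 years → 15 March 2019.
Later of the two: 15 March 2019.

March 15, 2019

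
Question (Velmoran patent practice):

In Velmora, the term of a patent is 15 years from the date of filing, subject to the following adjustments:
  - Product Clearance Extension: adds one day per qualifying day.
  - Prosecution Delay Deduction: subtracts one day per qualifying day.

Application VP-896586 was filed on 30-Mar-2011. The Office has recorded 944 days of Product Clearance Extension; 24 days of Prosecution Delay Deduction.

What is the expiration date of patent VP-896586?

Base term: filing date + 15 years → 30 March 2026.
Product Clearance Extension: +944 days → 29 October 2028.
Prosecution Delay Deduction: −24 days → 5 October 2028.

October 5, 2028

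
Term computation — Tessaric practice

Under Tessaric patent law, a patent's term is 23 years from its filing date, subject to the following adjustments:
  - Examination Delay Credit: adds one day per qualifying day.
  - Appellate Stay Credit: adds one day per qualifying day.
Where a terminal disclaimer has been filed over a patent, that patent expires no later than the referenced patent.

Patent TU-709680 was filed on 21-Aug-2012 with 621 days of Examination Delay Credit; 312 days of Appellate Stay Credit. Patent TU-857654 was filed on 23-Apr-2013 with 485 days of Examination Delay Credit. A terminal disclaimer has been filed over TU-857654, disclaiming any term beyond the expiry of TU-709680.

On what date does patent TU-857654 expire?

2037-08-21

Natural term of TU-857654:
  Base: filing + 23 years → 23 April 2036.
  Examination Delay Credit: +485 days → 21 August 2037.
Expiry of referenced patent TU-709680:
  Base: filing + 23 years → 21 August 2035.
  Examination Delay Credit: +621 days → 3 May 2037.
  Appellate Stay Credit: +312 days → 11 March 2038.
Terminal disclaimer: TU-857654 expires on the earlier of 21 August 2037 and 11 March 2038.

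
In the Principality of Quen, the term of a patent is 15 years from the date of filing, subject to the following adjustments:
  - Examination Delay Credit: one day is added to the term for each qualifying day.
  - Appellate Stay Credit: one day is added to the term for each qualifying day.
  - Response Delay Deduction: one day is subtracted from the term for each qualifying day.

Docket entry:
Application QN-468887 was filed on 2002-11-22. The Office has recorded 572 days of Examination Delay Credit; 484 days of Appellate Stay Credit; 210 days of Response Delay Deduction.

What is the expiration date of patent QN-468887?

March 17, 2020

Base term: filing date + 15 years → 22 November 2017.
Examination Delay Credit: +572 days → 17 June 2019.
Appellate Stay Credit: +484 days → 13 October 2020.
Response Delay Deduction: −210 days → 17 March 2020.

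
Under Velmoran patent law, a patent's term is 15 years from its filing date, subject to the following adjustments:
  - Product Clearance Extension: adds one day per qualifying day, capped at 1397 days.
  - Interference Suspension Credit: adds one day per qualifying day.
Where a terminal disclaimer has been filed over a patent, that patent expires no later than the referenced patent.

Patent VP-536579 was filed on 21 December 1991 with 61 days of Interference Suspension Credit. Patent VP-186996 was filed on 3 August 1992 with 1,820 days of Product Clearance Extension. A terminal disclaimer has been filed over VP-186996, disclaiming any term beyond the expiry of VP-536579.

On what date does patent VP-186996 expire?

February 20, 2007

Natural term of VP-186996:
  Base: filing + 15 years → 3 August 2007.
  Product Clearance Extension: 1820 days claimed exceeds the 1397-day cap, so +1397 days → 31 May 2011.
Expiry of referenced patent VP-536579:
  Base: filing + 15 years → 21 December 2006.
  Interference Suspension Credit: +61 days → 20 February 2007.
Terminal disclaimer: VP-186996 expires on the earlier of 31 May 2011 and 20 February 2007.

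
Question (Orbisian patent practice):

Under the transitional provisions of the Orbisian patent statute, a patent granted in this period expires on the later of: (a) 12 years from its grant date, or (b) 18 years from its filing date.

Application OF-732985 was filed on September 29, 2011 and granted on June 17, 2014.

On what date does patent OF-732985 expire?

September 29, 2029

(a) grant + 12 years → 17 June 2026.
(b) filing + 18 years → 29 September 2029.
Later of the two: 29 September 2029.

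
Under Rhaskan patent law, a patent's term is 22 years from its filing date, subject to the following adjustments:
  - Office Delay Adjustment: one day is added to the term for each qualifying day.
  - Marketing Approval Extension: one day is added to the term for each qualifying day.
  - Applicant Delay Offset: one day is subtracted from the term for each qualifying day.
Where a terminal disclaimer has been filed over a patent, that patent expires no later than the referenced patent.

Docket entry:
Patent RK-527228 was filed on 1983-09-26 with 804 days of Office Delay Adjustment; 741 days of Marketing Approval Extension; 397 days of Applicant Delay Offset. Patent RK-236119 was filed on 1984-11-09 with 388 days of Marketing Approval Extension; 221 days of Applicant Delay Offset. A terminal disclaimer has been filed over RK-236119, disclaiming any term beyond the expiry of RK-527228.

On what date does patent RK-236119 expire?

Natural term of RK-236119:
  Base: filing + 22 years → 9 November 2006.
  Marketing Approval Extension: +388 days → 2 December 2007.
  Applicant Delay Offset: −221 days → 25 April 2007.
Expiry of referenced patent RK-527228:
  Base: filing + 22 years → 26 September 2005.
  Office Delay Adjustment: +804 days → 9 December 2007.
  Marketing Approval Extension: +741 days → 19 December 2009.
  Applicant Delay Offset: −397 days → 17 November 2008.
Terminal disclaimer: RK-236119 expires on the earlier of 25 April 2007 and 17 November 2008.

2007-04-25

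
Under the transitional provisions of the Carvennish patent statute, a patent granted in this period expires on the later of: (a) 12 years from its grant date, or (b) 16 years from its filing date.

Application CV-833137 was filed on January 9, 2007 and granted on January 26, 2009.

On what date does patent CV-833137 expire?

(a) grant + 12 years → 26 January 2021.
(b) filing + 16 years → 9 January 2023.
Later of the two: 9 January 2023.

January 9, 2023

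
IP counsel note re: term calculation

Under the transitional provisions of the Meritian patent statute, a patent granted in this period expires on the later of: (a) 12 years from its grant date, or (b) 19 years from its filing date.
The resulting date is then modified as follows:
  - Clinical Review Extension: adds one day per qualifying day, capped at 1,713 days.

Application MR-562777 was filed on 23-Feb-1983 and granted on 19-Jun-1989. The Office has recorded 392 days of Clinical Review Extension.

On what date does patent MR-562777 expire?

2003-03-22

(a) grant + 12 years → 19 June 2001.
(b) filing + 19 years → 23 February 2002.
Later of the two: 23 February 2002.
Clinical Review Extension: 392 days (within the 1713-day cap) → +392 days → 22 March 2003.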